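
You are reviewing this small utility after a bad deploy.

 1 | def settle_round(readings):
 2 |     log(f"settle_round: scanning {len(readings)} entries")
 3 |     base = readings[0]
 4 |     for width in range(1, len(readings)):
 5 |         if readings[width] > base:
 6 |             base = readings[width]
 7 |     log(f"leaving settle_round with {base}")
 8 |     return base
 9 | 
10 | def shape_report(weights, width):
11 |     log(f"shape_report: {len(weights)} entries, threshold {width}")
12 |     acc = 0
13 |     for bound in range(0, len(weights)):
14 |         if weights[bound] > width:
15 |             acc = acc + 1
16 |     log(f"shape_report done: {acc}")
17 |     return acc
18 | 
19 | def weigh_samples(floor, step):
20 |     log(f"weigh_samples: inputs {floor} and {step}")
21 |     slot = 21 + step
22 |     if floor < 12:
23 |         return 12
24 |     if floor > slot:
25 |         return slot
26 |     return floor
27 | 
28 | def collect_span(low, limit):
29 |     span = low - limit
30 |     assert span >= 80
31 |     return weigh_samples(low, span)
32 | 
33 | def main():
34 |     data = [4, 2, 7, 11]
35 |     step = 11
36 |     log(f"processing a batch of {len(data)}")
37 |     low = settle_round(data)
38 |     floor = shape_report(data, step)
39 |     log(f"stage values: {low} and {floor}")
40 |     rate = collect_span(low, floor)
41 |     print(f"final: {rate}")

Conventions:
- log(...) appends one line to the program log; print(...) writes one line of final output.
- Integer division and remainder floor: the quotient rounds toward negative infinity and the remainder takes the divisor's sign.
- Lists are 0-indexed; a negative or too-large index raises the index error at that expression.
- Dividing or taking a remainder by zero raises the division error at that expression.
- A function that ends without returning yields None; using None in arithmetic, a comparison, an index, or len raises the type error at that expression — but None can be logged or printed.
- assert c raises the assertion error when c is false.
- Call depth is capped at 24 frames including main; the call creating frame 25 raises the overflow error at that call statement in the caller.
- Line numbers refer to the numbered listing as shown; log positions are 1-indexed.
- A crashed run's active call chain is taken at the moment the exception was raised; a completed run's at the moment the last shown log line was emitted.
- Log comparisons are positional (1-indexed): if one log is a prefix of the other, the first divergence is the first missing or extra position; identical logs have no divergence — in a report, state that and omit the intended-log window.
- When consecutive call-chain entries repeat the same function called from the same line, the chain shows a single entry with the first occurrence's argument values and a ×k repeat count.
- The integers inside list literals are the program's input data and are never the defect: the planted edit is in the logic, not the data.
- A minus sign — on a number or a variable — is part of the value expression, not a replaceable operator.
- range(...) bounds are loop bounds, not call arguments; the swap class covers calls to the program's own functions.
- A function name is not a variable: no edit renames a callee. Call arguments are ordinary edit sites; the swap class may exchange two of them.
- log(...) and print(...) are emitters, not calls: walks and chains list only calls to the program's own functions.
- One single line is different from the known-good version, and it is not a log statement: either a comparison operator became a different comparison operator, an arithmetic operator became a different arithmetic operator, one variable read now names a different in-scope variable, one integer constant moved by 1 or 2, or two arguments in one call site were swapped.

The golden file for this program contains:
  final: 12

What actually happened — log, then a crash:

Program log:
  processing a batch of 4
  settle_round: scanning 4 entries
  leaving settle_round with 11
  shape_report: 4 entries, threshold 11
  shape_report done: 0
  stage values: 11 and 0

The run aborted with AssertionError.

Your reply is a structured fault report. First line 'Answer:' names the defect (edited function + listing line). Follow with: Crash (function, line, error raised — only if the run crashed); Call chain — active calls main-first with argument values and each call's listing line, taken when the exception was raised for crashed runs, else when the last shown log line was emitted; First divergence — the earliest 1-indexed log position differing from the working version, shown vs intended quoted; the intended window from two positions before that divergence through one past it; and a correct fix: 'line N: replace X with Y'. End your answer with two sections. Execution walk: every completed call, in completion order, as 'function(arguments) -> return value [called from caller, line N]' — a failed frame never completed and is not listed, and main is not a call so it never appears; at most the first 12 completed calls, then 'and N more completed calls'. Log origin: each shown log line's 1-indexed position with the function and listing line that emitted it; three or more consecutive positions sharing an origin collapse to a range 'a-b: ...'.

Answer: the defect is in collect_span at line 30.
Core observation: Only 6 log lines were emitted before the run died; the intended continuation was 'weigh_samples: inputs 11 and 11'.
Crash: collect_span, line 30, AssertionError.
Call chain: main -> collect_span(11, 0) (called at line 40).
First divergence: position 7 — after 6 matching lines the faulty run goes silent; intended next line 'weigh_samples: inputs 11 and 11'.
Intended log window:
  5: shape_report done: 0
  6: stage values: 11 and 0
  7: weigh_samples: inputs 11 and 11
Execution walk:
  settle_round([4, 2, 7, 11]) -> 11  [called from main, line 37]
  shape_report([4, 2, 7, 11], 11) -> 0  [called from main, line 38]
Origin of each log line:
  1 — main, line 36
  2 — settle_round, line 2
  3 — settle_round, line 7
  4 — shape_report, line 11
  5 — shape_report, line 16
  6 — main, line 39
A correct fix: line 30: replace `>=` with `<=`.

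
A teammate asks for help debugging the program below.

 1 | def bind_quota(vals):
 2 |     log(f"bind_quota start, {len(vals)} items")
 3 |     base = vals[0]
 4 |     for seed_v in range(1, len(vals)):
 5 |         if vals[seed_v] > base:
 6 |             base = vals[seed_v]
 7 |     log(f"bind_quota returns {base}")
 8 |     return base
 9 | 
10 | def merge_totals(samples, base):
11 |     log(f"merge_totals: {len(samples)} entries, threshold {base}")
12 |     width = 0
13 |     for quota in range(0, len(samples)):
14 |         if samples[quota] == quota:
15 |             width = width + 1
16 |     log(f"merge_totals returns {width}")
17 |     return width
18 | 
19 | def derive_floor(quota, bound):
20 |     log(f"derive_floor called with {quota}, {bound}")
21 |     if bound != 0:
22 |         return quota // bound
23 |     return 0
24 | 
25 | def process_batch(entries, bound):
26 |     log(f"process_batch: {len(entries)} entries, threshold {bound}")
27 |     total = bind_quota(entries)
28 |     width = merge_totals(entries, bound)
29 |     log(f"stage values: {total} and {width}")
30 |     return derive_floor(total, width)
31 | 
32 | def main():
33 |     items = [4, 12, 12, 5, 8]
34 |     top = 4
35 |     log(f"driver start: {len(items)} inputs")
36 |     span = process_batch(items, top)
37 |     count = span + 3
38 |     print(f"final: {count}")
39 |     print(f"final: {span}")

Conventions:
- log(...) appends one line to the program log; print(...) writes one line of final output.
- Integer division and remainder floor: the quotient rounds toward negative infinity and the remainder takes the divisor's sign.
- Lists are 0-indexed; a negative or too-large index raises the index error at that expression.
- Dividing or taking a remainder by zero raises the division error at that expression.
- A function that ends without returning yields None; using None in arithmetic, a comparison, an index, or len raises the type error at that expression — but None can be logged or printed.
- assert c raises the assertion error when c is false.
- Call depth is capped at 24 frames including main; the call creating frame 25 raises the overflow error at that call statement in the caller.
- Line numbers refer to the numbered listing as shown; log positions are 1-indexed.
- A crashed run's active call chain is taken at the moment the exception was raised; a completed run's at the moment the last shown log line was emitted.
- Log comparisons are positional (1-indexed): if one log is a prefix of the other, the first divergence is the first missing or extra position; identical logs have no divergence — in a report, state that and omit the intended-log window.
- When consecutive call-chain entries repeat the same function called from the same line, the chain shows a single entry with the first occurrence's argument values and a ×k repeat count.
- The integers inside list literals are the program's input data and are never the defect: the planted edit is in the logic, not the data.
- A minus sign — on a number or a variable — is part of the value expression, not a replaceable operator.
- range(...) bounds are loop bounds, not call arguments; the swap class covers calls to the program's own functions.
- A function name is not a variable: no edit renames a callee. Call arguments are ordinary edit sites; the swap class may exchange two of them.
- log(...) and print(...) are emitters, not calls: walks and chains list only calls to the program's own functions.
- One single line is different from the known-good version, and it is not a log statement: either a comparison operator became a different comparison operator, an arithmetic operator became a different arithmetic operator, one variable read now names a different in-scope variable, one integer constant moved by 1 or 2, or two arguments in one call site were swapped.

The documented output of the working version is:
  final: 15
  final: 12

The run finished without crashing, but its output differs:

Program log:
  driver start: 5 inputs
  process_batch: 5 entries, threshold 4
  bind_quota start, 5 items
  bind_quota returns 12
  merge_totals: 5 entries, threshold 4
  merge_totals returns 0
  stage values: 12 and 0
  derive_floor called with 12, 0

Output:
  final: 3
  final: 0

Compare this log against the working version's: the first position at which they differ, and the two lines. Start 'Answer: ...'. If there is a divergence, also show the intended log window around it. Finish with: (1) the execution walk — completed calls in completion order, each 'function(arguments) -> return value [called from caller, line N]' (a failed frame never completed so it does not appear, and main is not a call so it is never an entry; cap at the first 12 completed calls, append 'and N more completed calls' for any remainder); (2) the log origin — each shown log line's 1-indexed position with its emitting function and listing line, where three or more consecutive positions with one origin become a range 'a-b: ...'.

Answer: position 6 — shown 'merge_totals returns 0', intended 'merge_totals returns 1'.
Intended log window:
  4: bind_quota returns 12
  5: merge_totals: 5 entries, threshold 4
  6: merge_totals returns 1
  7: stage values: 12 and 1
Execution walk:
  bind_quota([4, 12, 12, 5, 8]) -> 12  [called from process_batch, line 27]
  merge_totals([4, 12, 12, 5, 8], 4) -> 0  [called from process_batch, line 28]
  derive_floor(12, 0) -> 0  [called from process_batch, line 30]
  process_batch([4, 12, 12, 5, 8], 4) -> 0  [called from main, line 36]
Origin of each log line:
  1: logged in main at line 35
  2: logged in process_batch at line 26
  3: logged in bind_quota at line 2
  4: logged in bind_quota at line 7
  5: logged in merge_totals at line 11
  6: logged in merge_totals at line 16
  7: logged in process_batch at line 29
  8: logged in derive_floor at line 20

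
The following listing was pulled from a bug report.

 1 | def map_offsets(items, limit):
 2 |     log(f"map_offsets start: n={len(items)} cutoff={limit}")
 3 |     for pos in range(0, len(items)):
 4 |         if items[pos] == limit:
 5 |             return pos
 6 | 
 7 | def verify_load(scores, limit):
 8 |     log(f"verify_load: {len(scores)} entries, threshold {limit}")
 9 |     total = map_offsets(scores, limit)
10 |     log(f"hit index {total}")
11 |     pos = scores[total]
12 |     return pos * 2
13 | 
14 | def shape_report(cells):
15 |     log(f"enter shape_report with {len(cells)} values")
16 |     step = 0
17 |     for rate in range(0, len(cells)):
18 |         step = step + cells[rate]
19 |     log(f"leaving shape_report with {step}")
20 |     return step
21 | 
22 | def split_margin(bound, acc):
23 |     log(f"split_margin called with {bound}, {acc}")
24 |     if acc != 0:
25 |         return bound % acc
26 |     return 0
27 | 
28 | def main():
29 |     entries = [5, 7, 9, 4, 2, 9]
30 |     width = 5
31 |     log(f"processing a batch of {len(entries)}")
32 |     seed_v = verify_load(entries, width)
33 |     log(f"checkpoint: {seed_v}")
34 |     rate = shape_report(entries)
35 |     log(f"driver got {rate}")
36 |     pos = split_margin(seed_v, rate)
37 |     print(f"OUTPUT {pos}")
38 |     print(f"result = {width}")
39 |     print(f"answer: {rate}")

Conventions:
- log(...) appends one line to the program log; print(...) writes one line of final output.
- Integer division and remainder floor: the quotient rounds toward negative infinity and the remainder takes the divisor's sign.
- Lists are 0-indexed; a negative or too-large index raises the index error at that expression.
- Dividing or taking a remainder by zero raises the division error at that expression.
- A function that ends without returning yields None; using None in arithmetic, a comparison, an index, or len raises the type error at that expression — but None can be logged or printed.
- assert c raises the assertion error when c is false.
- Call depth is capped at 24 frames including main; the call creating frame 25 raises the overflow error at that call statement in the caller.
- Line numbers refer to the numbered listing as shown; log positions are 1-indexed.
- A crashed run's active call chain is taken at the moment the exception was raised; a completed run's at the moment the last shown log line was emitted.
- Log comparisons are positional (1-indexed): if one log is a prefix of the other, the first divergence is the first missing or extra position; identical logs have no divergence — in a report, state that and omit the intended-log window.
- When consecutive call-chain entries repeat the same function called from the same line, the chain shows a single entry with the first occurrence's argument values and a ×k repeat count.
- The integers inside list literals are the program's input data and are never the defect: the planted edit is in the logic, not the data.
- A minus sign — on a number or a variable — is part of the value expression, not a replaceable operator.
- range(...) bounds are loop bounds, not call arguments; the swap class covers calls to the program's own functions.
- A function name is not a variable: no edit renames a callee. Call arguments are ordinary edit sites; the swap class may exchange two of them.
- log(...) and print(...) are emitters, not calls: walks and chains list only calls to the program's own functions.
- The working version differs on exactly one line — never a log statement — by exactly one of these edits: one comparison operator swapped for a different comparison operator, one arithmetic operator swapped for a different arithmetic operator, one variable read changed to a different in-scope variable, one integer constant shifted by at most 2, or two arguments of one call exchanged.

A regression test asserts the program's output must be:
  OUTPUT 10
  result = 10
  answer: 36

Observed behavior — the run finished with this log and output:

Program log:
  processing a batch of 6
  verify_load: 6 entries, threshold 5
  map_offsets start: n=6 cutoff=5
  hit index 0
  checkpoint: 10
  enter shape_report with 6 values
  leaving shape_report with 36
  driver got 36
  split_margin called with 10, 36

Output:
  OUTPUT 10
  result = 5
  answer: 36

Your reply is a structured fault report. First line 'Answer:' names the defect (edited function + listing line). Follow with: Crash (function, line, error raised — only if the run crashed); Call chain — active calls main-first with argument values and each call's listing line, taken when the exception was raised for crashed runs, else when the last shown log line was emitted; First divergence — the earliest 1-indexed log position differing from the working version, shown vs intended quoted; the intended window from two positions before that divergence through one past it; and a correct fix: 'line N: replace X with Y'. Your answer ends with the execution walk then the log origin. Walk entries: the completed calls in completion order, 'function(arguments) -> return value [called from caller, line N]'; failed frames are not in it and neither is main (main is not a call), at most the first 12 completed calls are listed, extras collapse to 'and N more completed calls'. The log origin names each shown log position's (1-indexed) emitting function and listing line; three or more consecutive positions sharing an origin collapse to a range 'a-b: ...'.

Answer: the defect is in main at line 38.
Core observation: Every logged value matches the working version; the printed result is what differs.
Call chain: main -> split_margin(10, 36) (called at line 36).
First divergence: there is none — every log position agrees.
Execution walk:
  map_offsets([5, 7, 9, 4, 2, 9], 5) -> 0  [called from verify_load, line 9]
  verify_load([5, 7, 9, 4, 2, 9], 5) -> 10  [called from main, line 32]
  shape_report([5, 7, 9, 4, 2, 9]) -> 36  [called from main, line 34]
  split_margin(10, 36) -> 10  [called from main, line 36]
Log line origins:
  1: logged in main at line 31
  2: logged in verify_load at line 8
  3: logged in map_offsets at line 2
  4: logged in verify_load at line 10
  5: logged in main at line 33
  6: logged in shape_report at line 15
  7: logged in shape_report at line 19
  8: logged in main at line 35
  9: logged in split_margin at line 23
A correct fix: line 38: replace `width` with `seed_v`.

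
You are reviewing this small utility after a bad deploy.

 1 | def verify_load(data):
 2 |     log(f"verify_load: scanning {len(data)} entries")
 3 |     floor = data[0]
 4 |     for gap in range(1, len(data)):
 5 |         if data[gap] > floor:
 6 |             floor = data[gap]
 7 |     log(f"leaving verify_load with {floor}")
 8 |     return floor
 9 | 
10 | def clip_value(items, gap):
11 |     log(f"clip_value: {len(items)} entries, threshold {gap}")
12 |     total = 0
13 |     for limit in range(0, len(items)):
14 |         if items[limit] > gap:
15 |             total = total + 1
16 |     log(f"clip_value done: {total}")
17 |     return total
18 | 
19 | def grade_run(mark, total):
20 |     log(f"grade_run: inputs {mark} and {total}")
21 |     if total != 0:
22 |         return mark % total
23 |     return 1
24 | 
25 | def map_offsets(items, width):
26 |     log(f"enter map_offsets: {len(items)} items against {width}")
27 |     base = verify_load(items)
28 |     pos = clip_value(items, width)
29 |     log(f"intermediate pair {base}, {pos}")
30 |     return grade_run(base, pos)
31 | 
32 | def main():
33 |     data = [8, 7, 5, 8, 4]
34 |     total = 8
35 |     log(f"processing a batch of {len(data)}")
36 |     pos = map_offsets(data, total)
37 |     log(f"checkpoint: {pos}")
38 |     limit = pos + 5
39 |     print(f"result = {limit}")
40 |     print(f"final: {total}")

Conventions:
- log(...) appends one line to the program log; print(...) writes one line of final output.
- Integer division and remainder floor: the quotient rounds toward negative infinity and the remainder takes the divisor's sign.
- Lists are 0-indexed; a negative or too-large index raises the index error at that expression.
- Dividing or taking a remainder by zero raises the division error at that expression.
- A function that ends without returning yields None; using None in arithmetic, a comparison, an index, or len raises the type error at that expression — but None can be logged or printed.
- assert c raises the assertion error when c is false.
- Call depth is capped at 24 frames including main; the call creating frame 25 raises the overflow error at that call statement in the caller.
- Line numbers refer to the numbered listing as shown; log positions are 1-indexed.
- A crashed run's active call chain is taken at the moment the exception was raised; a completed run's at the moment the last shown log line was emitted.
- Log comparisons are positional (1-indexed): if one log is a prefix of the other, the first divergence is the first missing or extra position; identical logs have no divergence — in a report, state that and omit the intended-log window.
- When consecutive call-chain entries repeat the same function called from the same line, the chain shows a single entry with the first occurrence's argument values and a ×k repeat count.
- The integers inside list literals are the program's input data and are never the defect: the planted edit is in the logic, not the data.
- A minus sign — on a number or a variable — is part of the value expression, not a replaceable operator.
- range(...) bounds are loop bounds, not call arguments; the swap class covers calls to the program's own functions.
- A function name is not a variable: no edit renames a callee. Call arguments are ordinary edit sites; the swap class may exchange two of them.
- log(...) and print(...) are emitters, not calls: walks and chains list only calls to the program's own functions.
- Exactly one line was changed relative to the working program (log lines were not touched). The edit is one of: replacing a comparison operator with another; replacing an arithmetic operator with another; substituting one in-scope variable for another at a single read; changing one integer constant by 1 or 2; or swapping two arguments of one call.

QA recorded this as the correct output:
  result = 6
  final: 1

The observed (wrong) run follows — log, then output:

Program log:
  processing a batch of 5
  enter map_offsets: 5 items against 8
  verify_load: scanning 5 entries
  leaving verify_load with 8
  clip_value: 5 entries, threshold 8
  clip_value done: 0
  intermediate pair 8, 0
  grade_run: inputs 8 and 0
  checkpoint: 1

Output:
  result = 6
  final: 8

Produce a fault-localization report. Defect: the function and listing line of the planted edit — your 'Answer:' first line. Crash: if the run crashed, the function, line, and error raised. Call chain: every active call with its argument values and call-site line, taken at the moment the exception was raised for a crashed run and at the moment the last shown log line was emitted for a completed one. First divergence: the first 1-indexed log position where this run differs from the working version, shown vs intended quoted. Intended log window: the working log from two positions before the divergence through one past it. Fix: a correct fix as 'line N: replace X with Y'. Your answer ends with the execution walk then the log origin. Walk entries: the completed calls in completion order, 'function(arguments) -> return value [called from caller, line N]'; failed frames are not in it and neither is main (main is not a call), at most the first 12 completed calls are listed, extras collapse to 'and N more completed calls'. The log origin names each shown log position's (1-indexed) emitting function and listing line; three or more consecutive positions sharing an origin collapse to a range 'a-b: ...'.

Answer: the defect is in main at line 40.
Key observation: The two runs log identically and part ways only at the printed values.
Call chain: main.
First divergence: none; the two logs match at every position.
Execution walk:
  verify_load([8, 7, 5, 8, 4]) -> 8  [called from map_offsets, line 27]
  clip_value([8, 7, 5, 8, 4], 8) -> 0  [called from map_offsets, line 28]
  grade_run(8, 0) -> 1  [called from map_offsets, line 30]
  map_offsets([8, 7, 5, 8, 4], 8) -> 1  [called from main, line 36]
Log line origins:
  1: emitted by main (line 35)
  2: emitted by map_offsets (line 26)
  3: emitted by verify_load (line 2)
  4: emitted by verify_load (line 7)
  5: emitted by clip_value (line 11)
  6: emitted by clip_value (line 16)
  7: emitted by map_offsets (line 29)
  8: emitted by grade_run (line 20)
  9: emitted by main (line 37)
A correct fix: line 40: replace `total` with `pos`.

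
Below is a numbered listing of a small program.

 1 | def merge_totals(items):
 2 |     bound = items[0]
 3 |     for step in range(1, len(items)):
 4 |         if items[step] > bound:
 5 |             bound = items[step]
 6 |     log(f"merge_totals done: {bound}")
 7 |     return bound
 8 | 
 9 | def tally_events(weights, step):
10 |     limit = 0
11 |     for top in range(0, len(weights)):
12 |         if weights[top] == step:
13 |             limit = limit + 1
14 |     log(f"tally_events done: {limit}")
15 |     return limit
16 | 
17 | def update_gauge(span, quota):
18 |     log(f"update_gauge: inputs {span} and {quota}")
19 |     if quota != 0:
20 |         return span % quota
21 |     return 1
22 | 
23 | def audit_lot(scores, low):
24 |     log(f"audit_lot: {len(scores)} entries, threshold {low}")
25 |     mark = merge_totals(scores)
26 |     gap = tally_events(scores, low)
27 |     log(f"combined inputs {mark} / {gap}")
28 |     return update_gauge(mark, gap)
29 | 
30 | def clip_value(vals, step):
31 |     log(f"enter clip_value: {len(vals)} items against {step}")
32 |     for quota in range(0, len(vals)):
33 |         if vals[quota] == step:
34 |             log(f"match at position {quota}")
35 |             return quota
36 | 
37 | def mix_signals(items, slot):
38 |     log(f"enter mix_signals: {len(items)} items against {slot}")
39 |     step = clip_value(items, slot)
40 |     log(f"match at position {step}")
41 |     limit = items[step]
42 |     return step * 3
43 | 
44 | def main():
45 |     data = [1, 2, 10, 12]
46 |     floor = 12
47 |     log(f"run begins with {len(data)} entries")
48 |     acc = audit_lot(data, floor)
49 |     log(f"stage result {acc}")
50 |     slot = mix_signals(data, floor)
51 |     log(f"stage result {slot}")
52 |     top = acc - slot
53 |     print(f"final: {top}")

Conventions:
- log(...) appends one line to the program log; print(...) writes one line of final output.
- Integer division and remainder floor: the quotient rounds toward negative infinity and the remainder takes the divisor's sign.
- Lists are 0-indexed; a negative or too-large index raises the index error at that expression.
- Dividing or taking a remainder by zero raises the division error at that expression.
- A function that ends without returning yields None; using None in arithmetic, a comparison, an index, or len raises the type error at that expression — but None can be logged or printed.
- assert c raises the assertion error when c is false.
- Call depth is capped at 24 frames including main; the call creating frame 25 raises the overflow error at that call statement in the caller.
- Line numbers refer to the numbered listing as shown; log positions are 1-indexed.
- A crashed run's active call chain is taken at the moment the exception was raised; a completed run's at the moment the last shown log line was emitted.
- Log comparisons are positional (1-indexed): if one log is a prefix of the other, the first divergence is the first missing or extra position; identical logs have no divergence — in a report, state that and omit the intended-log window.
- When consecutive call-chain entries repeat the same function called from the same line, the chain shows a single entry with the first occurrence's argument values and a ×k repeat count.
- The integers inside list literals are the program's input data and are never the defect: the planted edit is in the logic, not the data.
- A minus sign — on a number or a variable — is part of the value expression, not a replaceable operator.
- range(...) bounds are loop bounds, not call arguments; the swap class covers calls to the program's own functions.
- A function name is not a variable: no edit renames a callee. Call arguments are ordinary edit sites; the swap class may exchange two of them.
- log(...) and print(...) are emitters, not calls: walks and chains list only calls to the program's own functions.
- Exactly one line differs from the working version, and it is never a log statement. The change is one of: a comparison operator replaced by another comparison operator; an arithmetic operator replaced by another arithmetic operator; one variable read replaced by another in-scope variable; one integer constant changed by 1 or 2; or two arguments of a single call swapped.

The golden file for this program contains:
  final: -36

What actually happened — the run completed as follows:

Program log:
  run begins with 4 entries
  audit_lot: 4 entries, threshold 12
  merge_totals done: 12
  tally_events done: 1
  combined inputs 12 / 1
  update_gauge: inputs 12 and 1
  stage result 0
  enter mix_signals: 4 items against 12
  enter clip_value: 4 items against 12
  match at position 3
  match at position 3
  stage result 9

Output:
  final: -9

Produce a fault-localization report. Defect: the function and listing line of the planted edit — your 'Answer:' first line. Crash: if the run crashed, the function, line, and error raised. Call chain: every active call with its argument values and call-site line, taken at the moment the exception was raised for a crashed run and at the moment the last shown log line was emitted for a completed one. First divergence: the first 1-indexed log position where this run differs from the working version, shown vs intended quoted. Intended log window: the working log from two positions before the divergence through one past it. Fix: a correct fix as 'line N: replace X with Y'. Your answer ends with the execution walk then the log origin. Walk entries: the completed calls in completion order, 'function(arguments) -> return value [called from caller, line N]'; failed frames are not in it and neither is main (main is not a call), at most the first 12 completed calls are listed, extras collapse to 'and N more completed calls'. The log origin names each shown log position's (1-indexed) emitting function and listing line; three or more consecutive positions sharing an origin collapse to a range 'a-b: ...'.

Answer: the defect is in mix_signals at line 42.
Key observation: The log first diverges at position 12: the faulty run prints 'stage result 9' where the working version prints 'stage result 36'.
Call chain: main.
First divergence: at position 12 the run shows 'stage result 9' where the working version logs 'stage result 36'.
Intended log window:
  10: match at position 3
  11: match at position 3
  12: stage result 36
Execution walk:
  merge_totals([1, 2, 10, 12]) -> 12  [called from audit_lot, line 25]
  tally_events([1, 2, 10, 12], 12) -> 1  [called from audit_lot, line 26]
  update_gauge(12, 1) -> 0  [called from audit_lot, line 28]
  audit_lot([1, 2, 10, 12], 12) -> 0  [called from main, line 48]
  clip_value([1, 2, 10, 12], 12) -> 3  [called from mix_signals, line 39]
  mix_signals([1, 2, 10, 12], 12) -> 9  [called from main, line 50]
Log origin:
  1: emitted by main (line 47)
  2: emitted by audit_lot (line 24)
  3: emitted by merge_totals (line 6)
  4: emitted by tally_events (line 14)
  5: emitted by audit_lot (line 27)
  6: emitted by update_gauge (line 18)
  7: emitted by main (line 49)
  8: emitted by mix_signals (line 38)
  9: emitted by clip_value (line 31)
  10: emitted by clip_value (line 34)
  11: emitted by mix_signals (line 40)
  12: emitted by main (line 51)
A correct fix: line 42: replace `step` with `limit`.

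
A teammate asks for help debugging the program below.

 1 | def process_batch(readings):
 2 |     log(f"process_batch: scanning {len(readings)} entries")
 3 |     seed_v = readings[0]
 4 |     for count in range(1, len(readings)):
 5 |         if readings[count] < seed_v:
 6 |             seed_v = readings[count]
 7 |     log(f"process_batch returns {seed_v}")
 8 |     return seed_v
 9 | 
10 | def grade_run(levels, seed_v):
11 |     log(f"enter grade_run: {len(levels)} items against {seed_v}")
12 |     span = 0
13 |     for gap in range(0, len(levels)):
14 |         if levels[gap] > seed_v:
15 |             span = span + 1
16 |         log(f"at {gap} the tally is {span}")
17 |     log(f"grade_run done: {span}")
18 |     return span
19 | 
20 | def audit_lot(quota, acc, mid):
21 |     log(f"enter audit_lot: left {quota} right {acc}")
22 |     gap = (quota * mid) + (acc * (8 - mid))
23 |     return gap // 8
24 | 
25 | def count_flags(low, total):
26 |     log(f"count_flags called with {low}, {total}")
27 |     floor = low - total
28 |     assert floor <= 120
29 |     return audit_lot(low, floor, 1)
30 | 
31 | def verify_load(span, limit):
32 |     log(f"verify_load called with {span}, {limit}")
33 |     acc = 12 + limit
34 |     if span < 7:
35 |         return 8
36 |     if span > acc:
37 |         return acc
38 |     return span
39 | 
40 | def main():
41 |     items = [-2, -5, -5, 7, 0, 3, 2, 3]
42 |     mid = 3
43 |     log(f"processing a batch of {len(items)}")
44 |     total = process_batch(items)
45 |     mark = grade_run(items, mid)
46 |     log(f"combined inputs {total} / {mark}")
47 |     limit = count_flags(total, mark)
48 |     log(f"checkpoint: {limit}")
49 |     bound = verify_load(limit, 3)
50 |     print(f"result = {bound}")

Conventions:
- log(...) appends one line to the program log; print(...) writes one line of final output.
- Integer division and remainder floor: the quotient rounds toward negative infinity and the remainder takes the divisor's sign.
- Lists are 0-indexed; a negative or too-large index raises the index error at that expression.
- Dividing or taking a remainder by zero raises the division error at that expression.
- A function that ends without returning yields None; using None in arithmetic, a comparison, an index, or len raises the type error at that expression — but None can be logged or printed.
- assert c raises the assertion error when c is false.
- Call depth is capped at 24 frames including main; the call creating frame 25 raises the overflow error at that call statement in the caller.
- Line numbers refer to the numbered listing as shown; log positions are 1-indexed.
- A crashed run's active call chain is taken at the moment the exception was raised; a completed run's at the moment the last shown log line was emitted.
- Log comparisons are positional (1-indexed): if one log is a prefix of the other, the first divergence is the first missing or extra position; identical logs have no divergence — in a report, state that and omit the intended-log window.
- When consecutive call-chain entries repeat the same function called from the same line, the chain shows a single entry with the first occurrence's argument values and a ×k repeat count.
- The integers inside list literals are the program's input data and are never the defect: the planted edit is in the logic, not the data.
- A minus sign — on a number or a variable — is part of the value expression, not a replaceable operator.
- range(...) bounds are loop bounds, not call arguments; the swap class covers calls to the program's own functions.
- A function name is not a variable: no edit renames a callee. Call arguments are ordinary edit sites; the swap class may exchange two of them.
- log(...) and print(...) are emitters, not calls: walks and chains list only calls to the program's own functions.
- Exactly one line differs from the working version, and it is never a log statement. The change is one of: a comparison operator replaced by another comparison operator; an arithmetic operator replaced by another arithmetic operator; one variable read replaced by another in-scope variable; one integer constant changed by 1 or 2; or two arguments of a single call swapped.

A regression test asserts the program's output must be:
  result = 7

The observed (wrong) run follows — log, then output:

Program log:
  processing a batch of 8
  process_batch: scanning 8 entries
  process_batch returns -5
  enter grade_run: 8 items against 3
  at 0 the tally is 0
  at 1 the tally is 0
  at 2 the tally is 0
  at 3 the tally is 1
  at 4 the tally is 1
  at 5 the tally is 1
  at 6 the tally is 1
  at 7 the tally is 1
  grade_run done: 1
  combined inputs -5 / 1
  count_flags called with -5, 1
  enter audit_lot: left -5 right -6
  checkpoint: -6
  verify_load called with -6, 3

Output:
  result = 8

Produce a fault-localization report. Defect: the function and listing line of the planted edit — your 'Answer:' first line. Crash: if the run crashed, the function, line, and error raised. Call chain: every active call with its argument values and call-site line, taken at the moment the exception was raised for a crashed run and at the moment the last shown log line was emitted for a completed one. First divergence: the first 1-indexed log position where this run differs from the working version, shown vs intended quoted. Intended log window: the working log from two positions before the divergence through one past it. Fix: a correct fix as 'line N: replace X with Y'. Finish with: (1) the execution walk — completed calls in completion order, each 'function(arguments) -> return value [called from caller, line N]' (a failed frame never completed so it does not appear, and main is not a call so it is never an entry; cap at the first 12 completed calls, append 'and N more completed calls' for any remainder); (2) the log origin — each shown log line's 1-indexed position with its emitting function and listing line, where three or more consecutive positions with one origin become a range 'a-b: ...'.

Answer: the defect is in verify_load at line 35.
Core observation: The logs agree in full; only the final output differs.
Call chain: main -> verify_load(-6, 3) (called at line 49).
First divergence: none (the log streams are identical).
Execution walk:
  process_batch([-2, -5, -5, 7, 0, 3, 2, 3]) -> -5  [called from main, line 44]
  grade_run([-2, -5, -5, 7, 0, 3, 2, 3], 3) -> 1  [called from main, line 45]
  audit_lot(-5, -6, 1) -> -6  [called from count_flags, line 29]
  count_flags(-5, 1) -> -6  [called from main, line 47]
  verify_load(-6, 3) -> 8  [called from main, line 49]
Log line origins:
  1: logged in main at line 43
  2: logged in process_batch at line 2
  3: logged in process_batch at line 7
  4: logged in grade_run at line 11
  5-12: logged in grade_run at line 16
  13: logged in grade_run at line 17
  14: logged in main at line 46
  15: logged in count_flags at line 26
  16: logged in audit_lot at line 21
  17: logged in main at line 48
  18: logged in verify_load at line 32
A correct fix: line 35: replace `8` with `7`.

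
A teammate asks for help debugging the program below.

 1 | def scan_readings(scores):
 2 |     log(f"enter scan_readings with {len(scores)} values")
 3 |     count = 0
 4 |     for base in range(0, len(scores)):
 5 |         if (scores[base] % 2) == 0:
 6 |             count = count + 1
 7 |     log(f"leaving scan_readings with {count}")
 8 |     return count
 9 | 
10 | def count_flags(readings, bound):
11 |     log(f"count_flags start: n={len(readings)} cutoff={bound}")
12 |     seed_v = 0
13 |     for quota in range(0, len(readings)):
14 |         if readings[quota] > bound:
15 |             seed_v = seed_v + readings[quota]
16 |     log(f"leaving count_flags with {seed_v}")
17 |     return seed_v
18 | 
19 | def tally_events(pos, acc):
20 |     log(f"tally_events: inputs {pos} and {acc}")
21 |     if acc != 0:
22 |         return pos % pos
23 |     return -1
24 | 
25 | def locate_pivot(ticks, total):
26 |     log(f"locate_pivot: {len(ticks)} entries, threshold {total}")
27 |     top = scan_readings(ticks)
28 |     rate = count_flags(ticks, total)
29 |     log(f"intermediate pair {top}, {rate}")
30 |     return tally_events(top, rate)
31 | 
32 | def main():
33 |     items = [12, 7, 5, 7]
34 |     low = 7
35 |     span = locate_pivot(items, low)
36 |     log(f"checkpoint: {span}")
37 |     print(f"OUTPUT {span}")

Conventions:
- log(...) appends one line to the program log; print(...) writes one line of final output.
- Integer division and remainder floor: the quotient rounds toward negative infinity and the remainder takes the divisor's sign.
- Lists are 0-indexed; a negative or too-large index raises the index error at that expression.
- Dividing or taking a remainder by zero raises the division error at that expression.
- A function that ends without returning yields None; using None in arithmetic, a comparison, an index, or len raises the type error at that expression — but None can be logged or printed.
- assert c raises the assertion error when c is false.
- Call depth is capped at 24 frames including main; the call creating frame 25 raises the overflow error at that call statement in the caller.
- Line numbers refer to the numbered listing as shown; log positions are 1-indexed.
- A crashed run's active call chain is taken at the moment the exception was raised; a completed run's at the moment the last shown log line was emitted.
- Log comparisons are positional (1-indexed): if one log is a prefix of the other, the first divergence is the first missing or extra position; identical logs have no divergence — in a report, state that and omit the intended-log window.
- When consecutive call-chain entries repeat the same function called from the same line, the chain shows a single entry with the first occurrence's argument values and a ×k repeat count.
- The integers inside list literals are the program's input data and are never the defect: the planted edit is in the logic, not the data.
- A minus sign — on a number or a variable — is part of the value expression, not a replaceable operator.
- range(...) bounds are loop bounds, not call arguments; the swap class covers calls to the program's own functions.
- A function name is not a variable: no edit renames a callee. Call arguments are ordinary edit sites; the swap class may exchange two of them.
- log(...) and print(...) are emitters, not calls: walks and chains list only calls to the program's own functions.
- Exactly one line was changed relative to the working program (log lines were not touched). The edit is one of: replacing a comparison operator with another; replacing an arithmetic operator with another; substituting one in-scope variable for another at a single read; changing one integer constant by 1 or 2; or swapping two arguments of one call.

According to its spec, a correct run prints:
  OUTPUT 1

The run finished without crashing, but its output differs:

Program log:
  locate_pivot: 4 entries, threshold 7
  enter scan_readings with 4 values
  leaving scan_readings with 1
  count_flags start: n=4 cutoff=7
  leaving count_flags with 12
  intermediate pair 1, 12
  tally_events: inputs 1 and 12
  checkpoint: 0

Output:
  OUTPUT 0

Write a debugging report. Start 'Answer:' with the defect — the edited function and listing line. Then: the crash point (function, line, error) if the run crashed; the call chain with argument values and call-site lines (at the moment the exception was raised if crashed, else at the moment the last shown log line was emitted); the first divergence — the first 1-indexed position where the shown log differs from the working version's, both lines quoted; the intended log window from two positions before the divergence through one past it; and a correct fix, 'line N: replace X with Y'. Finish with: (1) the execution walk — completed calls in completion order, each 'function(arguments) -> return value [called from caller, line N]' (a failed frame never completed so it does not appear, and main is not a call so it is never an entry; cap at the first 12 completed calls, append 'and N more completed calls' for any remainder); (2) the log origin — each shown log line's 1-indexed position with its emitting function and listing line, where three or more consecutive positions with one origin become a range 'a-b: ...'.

Answer: the defect is in tally_events at line 22.
The tell: Position 8 is the first bad log line: 'checkpoint: 0' should read 'checkpoint: 1'.
Call chain: main.
First divergence: position 8 — the shown line 'checkpoint: 0' should read 'checkpoint: 1'.
Intended log window:
  6: intermediate pair 1, 12
  7: tally_events: inputs 1 and 12
  8: checkpoint: 1
Execution walk:
  scan_readings([12, 7, 5, 7]) -> 1  [called from locate_pivot, line 27]
  count_flags([12, 7, 5, 7], 7) -> 12  [called from locate_pivot, line 28]
  tally_events(1, 12) -> 0  [called from locate_pivot, line 30]
  locate_pivot([12, 7, 5, 7], 7) -> 0  [called from main, line 35]
Log line origins:
  1: logged in locate_pivot at line 26
  2: logged in scan_readings at line 2
  3: logged in scan_readings at line 7
  4: logged in count_flags at line 11
  5: logged in count_flags at line 16
  6: logged in locate_pivot at line 29
  7: logged in tally_events at line 20
  8: logged in main at line 36
A correct fix: line 22: replace `pos % pos` with `pos % acc`.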